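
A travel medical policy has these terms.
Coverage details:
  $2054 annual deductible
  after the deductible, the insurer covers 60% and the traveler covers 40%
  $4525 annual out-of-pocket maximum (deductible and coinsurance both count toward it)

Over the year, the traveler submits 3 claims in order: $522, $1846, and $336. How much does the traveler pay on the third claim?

Claim 1 — $522: all of it applies to the deductible. Traveler owes $522 (running OOP $522).
Claim 2 — $1846: $1532 to deductible, leaving $314; 40% of $314 = $125.60. Traveler pays $1657.60; OOP now $2179.60.
Claim 3 — $336: deductible met; 40% of $336 = $134.40. Cost to traveler: $134.40. OOP to date $2314.

$134.40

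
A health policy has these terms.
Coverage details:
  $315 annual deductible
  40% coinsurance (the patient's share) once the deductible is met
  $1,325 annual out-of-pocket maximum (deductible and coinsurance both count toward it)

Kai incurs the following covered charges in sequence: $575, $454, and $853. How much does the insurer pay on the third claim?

$511.80

#1 ($575): deductible takes $315, $260 remains; 40% of $260 = $104. Cost to patient: $419. OOP to date $419. Insurer: $575 − $419 = $156.
#2 ($454): deductible met; 40% of $454 = $181.60. Cost to patient: $181.60. OOP to date $600.60. Plan pays $454 − $181.60 = $272.40.
#3 ($853): deductible met; 40% of $853 = $341.20. Cost to patient: $341.20. OOP to date $941.80. Plan pays $853 − $341.20 = $511.80.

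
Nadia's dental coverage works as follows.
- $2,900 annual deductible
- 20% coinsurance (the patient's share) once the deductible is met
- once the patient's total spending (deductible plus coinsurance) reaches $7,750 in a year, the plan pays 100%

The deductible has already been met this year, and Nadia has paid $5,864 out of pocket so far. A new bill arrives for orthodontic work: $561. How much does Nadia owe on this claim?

With the deductible met, the entire $561 is subject to coinsurance.
Coinsurance: $561 × 20% = $112.20.
Year-to-date out-of-pocket becomes $5,864 + $112.20 = $5,976.20, still under the $7,750 maximum, so no cap applies.

$112.20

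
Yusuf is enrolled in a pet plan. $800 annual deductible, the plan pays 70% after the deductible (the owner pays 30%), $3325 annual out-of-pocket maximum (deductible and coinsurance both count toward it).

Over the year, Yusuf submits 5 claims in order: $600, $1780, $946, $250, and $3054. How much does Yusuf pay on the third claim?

Bill 1, $600: entire amount goes to the deductible. Owner owes $600 (running OOP $600).
Bill 2, $1780: $200 finishes the deductible; $1580 goes to coinsurance; coinsurance $1580 × 30% = $474. Owner owes $674 (running OOP $1274).
Bill 3, $946: 30% coinsurance on $946 = $283.80. Owner pays $283.80; OOP now $1557.80.

$283.80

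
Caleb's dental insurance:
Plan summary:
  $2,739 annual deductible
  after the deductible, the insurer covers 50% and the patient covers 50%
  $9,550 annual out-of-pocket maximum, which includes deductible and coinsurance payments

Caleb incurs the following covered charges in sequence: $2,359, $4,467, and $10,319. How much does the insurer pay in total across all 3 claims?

$7,595

#1 ($2,359): entire amount goes to the deductible. Patient pays $2,359; OOP now $2,359. Insurer: $2,359 − $2,359 = $0.
#2 ($4,467): $380 finishes the deductible; $4,087 goes to coinsurance; 50% of $4,087 = $2,043.50. Patient pays $2,423.50; OOP now $4,782.50. Plan pays $4,467 − $2,423.50 = $2,043.50.
#3 ($10,319): deductible already satisfied, so patient's share is 50% × $10,319 = $5,159.50. That would push OOP to $9,942, over the $9,550 cap, so patient pays $9,550 − $4,782.50 = $4,767.50. Plan pays $10,319 − $4,767.50 = $5,551.50.
Insurer total = bills − patient's total = $17,145 − $9,550 = $7,595.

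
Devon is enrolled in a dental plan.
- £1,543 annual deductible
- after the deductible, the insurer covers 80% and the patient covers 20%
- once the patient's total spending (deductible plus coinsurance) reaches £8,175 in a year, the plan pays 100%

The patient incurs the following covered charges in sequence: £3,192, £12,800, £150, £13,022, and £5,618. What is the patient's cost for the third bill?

#1 (£3,192): deductible takes £1,543, £1,649 remains; coinsurance £1,649 × 20% = £329.80. Cost to patient: £1,872.80. OOP to date £1,872.80.
#2 (£12,800): deductible already satisfied, so patient's share is 20% × £12,800 = £2,560. Patient pays £2,560; OOP now £4,432.80.
#3 (£150): 20% coinsurance on £150 = £30. Cost to patient: £30. OOP to date £4,462.80.

£30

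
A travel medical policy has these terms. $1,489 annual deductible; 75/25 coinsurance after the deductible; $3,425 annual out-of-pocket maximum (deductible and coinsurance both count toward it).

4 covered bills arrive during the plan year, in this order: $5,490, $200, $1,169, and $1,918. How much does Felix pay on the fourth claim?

$479.50

Bill 1, $5,490: $1,489 to deductible, leaving $4,001; 25% of $4,001 = $1,000.25. Traveler pays $2,489.25; OOP now $2,489.25.
Bill 2, $200: 25% coinsurance on $200 = $50. Traveler owes $50 (running OOP $2,539.25).
Bill 3, $1,169: 25% coinsurance on $1,169 = $292.25. Traveler owes $292.25 (running OOP $2,831.50).
Bill 4, $1,918: deductible met; 25% of $1,918 = $479.50. Traveler pays $479.50; OOP now $3,311.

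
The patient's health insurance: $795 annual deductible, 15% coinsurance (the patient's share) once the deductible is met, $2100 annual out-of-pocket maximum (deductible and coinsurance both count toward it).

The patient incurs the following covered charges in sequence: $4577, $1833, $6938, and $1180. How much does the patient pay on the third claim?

Bill 1, $4577: $795 to deductible, leaving $3782; patient's 15% is $567.30. Cost to patient: $1362.30. OOP to date $1362.30.
Bill 2, $1833: 15% coinsurance on $1833 = $274.95. Patient owes $274.95 (running OOP $1637.25).
Bill 3, $6938: deductible met; 15% of $6938 = $1040.70. Adding that to $1637.25 gives $2677.95, past the $2100 cap; patient pays only $2100 − $1637.25 = $462.75.

$462.75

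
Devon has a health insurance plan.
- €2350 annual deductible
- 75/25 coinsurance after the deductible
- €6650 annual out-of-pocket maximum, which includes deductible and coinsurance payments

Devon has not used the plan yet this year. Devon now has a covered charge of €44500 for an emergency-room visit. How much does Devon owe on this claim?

€6650

Deductible not yet touched, so the first €2350 of the bill goes to the deductible.
The remaining €42150 (= €44500 − €2350) moves to coinsurance.
Patient's 25% share of €42150 is €10537.50.
Patient responsibility before any cap: €2350 + €10537.50 = €12887.50.
Year-to-date out-of-pocket would reach €0 + €12887.50 = €12887.50, above the €6650 maximum, so the patient pays only €6650 − €0 = €6650.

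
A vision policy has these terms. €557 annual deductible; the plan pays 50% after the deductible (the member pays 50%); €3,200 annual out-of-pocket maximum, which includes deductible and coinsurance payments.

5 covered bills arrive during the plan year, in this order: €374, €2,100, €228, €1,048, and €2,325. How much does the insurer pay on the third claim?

€114

#1 (€374): all of it applies to the deductible. Member owes €374 (running OOP €374). Plan pays €374 − €374 = €0.
#2 (€2,100): €183 to deductible, leaving €1,917; coinsurance €1,917 × 50% = €958.50. Member owes €1,141.50 (running OOP €1,515.50). Plan pays €2,100 − €1,141.50 = €958.50.
#3 (€228): deductible met; 50% of €228 = €114. Member pays €114; OOP now €1,629.50. Insurer: €228 − €114 = €114.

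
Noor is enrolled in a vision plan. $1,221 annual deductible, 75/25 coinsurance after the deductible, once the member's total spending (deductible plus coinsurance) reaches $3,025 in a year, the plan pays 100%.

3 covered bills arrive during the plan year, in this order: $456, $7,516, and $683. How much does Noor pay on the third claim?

$116.25

Claim 1 ($456): fully absorbed by the deductible. Member owes $456 (running OOP $456).
Claim 2 ($7,516): deductible takes $765, $6,751 remains; 25% of $6,751 = $1,687.75. Member pays $2,452.75; OOP now $2,908.75.
Claim 3 ($683): 25% coinsurance on $683 = $170.75. That would push OOP to $3,079.50, over the $3,025 cap, so member pays $3,025 − $2,908.75 = $116.25.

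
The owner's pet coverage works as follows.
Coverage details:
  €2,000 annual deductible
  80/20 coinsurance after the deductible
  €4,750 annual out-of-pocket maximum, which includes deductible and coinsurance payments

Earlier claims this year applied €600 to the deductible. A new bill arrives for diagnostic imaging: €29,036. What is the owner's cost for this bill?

€4,150

Remaining deductible: €2,000 − €600 = €1,400.
After the €1,400 deductible portion, €29,036 − €1,400 = €27,636 is subject to coinsurance.
Coinsurance: €27,636 × 20% = €5,527.20.
So the owner owes €1,400 + €5,527.20 = €6,927.20 before any cap.
Adding €6,927.20 to the €600 already spent would give €7,527.20, which exceeds the €4,750 cap; the owner pays just €4,750 − €600 = €4,150.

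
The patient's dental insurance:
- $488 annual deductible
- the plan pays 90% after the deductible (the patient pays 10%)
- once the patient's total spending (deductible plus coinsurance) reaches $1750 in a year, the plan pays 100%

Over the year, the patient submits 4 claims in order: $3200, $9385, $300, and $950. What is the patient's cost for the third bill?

$30

Claim 1 — $3200: $488 finishes the deductible; $2712 goes to coinsurance; coinsurance $2712 × 10% = $271.20. Patient pays $759.20; OOP now $759.20.
Claim 2 — $9385: 10% coinsurance on $9385 = $938.50. Patient owes $938.50 (running OOP $1697.70).
Claim 3 — $300: deductible already satisfied, so patient's share is 10% × $300 = $30. Patient pays $30; OOP now $1727.70.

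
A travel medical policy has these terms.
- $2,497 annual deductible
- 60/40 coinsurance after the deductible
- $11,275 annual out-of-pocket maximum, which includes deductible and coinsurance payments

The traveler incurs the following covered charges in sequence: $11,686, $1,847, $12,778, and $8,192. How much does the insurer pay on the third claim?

Bill 1, $11,686: $2,497 finishes the deductible; $9,189 goes to coinsurance; coinsurance $9,189 × 40% = $3,675.60. Traveler pays $6,172.60; OOP now $6,172.60. Insurer: $11,686 − $6,172.60 = $5,513.40.
Bill 2, $1,847: deductible met; 40% of $1,847 = $738.80. Traveler owes $738.80 (running OOP $6,911.40). Plan pays $1,847 − $738.80 = $1,108.20.
Bill 3, $12,778: deductible met; 40% of $12,778 = $5,111.20. Adding that to $6,911.40 gives $12,022.60, past the $11,275 cap; traveler pays only $11,275 − $6,911.40 = $4,363.60. Insurer: $12,778 − $4,363.60 = $8,414.40.

$8,414.40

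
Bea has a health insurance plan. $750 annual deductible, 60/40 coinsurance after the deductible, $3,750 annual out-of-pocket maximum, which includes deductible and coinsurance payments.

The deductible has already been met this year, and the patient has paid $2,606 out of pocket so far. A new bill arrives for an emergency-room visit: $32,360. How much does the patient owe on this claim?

With the deductible met, the entire $32,360 is subject to coinsurance.
40% of $32,360 = $12,944 falls to the patient.
Adding $12,944 to the $2,606 already spent would give $15,550, which exceeds the $3,750 cap; the patient pays just $3,750 − $2,606 = $1,144.

$1,144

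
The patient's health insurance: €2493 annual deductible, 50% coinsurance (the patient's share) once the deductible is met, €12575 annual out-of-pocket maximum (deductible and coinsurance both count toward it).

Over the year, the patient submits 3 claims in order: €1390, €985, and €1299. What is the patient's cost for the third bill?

€708.50

Bill 1, €1390: all of it applies to the deductible. Patient pays €1390; OOP now €1390.
Bill 2, €985: all of it applies to the deductible. Patient owes €985 (running OOP €2375).
Bill 3, €1299: €118 to deductible, leaving €1181; coinsurance €1181 × 50% = €590.50. Patient pays €708.50; OOP now €3083.50.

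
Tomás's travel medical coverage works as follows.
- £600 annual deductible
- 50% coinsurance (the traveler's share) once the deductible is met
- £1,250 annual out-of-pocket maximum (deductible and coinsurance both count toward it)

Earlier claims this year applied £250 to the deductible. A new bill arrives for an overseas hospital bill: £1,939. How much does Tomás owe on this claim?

Remaining deductible: £600 − £250 = £350.
That leaves £1,939 − £350 = £1,589 for coinsurance.
Traveler's 50% share of £1,589 is £794.50.
So the traveler owes £350 + £794.50 = £1,144.50 before any cap.
That would bring total out-of-pocket to £1,394.50, past the £1,250 cap. The traveler is capped at £1,250 − £250 = £1,000 on this claim.

£1,000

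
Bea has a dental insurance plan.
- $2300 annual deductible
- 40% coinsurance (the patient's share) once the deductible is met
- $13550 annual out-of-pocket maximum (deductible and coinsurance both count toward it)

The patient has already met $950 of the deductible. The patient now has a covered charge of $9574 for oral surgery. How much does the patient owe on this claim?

Deductible still to meet: $2300 − $950 = $1350.
After the $1350 deductible portion, $9574 − $1350 = $8224 is subject to coinsurance.
Coinsurance: $8224 × 40% = $3289.60.
So the patient owes $1350 + $3289.60 = $4639.60 before any cap.
Year-to-date out-of-pocket becomes $950 + $4639.60 = $5589.60, still under the $13550 maximum, so no cap applies.

$4639.60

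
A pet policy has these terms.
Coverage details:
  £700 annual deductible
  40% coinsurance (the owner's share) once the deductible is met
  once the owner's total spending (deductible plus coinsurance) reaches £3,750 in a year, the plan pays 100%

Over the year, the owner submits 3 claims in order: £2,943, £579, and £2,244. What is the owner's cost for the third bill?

£897.60

Claim 1 — £2,943: £700 finishes the deductible; £2,243 goes to coinsurance; coinsurance £2,243 × 40% = £897.20. Owner owes £1,597.20 (running OOP £1,597.20).
Claim 2 — £579: deductible already satisfied, so owner's share is 40% × £579 = £231.60. Owner owes £231.60 (running OOP £1,828.80).
Claim 3 — £2,244: 40% coinsurance on £2,244 = £897.60. Cost to owner: £897.60. OOP to date £2,726.40.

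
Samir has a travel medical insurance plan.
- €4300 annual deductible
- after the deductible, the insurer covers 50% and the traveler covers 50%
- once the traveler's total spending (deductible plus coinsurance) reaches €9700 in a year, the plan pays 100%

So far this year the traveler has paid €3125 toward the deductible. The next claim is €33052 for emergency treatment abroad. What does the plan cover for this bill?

€26477

Remaining deductible: €4300 − €3125 = €1175.
That leaves €33052 − €1175 = €31877 for coinsurance.
50% of €31877 = €15938.50 falls to the traveler.
That puts the traveler's cost at €1175 + €15938.50 = €17113.50 before any cap.
Year-to-date out-of-pocket would reach €3125 + €17113.50 = €20238.50, above the €9700 maximum, so the traveler pays only €9700 − €3125 = €6575.
The insurer covers the remainder: €33052 − €6575 = €26477.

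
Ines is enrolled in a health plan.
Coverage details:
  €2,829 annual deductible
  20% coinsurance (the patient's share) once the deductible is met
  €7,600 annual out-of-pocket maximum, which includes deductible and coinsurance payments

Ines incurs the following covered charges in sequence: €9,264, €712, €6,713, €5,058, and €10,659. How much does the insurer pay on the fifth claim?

Claim 1 — €9,264: €2,829 to deductible, leaving €6,435; 20% of €6,435 = €1,287. Cost to patient: €4,116. OOP to date €4,116. Insurer: €9,264 − €4,116 = €5,148.
Claim 2 — €712: 20% coinsurance on €712 = €142.40. Patient pays €142.40; OOP now €4,258.40. Insurer: €712 − €142.40 = €569.60.
Claim 3 — €6,713: deductible met; 20% of €6,713 = €1,342.60. Patient pays €1,342.60; OOP now €5,601. Plan pays €6,713 − €1,342.60 = €5,370.40.
Claim 4 — €5,058: deductible already satisfied, so patient's share is 20% × €5,058 = €1,011.60. Patient owes €1,011.60 (running OOP €6,612.60). Plan pays €5,058 − €1,011.60 = €4,046.40.
Claim 5 — €10,659: deductible already satisfied, so patient's share is 20% × €10,659 = €2,131.80. That would push OOP to €8,744.40, over the €7,600 cap, so patient pays €7,600 − €6,612.60 = €987.40. Insurer: €10,659 − €987.40 = €9,671.60.

€9,671.60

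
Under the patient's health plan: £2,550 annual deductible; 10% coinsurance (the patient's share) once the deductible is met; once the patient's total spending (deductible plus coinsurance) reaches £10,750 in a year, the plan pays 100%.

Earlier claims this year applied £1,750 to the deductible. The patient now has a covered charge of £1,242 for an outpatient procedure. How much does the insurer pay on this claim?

£397.80

Deductible still to meet: £2,550 − £1,750 = £800.
The remaining £442 (= £1,242 − £800) moves to coinsurance.
10% of £442 = £44.20 falls to the patient.
That puts the patient's cost at £800 + £44.20 = £844.20 before any cap.
Cumulative spending £1,750 + £844.20 = £2,594.20 stays under the £10,750 maximum.
The plan picks up £1,242 − £844.20 = £397.80.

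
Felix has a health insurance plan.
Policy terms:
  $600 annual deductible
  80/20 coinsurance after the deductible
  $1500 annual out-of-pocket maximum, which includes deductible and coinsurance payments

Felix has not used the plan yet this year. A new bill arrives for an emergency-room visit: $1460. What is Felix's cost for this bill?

Deductible not yet touched, so the first $600 of the bill goes to the deductible.
The remaining $860 (= $1460 − $600) moves to coinsurance.
20% of $860 = $172 falls to the patient.
So the patient owes $600 + $172 = $772 before any cap.
Total out-of-pocket so far would be $0 + $772 = $772, below the $1500 cap — no reduction.

$772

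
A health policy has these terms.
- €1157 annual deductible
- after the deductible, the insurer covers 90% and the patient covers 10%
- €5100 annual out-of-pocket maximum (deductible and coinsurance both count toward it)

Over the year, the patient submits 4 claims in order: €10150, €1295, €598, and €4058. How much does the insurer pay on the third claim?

€538.20

Claim 1 — €10150: €1157 finishes the deductible; €8993 goes to coinsurance; 10% of €8993 = €899.30. Cost to patient: €2056.30. OOP to date €2056.30. Insurer: €10150 − €2056.30 = €8093.70.
Claim 2 — €1295: deductible already satisfied, so patient's share is 10% × €1295 = €129.50. Cost to patient: €129.50. OOP to date €2185.80. Plan pays €1295 − €129.50 = €1165.50.
Claim 3 — €598: deductible already satisfied, so patient's share is 10% × €598 = €59.80. Patient owes €59.80 (running OOP €2245.60). Plan pays €598 − €59.80 = €538.20.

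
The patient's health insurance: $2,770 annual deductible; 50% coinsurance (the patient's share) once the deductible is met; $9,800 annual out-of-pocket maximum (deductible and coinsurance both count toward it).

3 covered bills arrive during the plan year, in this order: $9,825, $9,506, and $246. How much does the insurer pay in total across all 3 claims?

$9,777

Claim 1 ($9,825): $2,770 finishes the deductible; $7,055 goes to coinsurance; 50% of $7,055 = $3,527.50. Patient pays $6,297.50; OOP now $6,297.50. Insurer: $9,825 − $6,297.50 = $3,527.50.
Claim 2 ($9,506): 50% coinsurance on $9,506 = $4,753. That would push OOP to $11,050.50, over the $9,800 cap, so patient pays $9,800 − $6,297.50 = $3,502.50. Insurer: $9,506 − $3,502.50 = $6,003.50.
Claim 3 ($246): deductible already satisfied, so patient's share is 50% × $246 = $123. OOP would hit $9,923 > $9,800, so the cap limits the patient to $9,800 − $9,800 = $0. Insurer: $246 − $0 = $246.
Insurer total: $3,527.50 + $6,003.50 + $246 = $9,777.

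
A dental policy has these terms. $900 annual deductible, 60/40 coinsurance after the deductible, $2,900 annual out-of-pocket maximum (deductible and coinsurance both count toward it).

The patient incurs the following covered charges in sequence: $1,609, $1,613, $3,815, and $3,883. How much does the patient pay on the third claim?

$1,071.20

#1 ($1,609): $900 to deductible, leaving $709; 40% of $709 = $283.60. Patient pays $1,183.60; OOP now $1,183.60.
#2 ($1,613): deductible already satisfied, so patient's share is 40% × $1,613 = $645.20. Cost to patient: $645.20. OOP to date $1,828.80.
#3 ($3,815): deductible already satisfied, so patient's share is 40% × $3,815 = $1,526. OOP would hit $3,354.80 > $2,900, so the cap limits the patient to $2,900 − $1,828.80 = $1,071.20.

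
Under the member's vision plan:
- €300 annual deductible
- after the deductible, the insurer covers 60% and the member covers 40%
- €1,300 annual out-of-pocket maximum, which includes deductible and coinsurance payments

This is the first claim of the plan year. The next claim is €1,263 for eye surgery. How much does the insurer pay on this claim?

Nothing has been paid toward the €300 deductible, so the first €300 of this charge is applied there.
That leaves €1,263 − €300 = €963 for coinsurance.
Coinsurance: €963 × 40% = €385.20.
That puts the member's cost at €300 + €385.20 = €685.20 before any cap.
Year-to-date out-of-pocket becomes €0 + €685.20 = €685.20, still under the €1,300 maximum, so no cap applies.
The insurer covers the remainder: €1,263 − €685.20 = €577.80.

€577.80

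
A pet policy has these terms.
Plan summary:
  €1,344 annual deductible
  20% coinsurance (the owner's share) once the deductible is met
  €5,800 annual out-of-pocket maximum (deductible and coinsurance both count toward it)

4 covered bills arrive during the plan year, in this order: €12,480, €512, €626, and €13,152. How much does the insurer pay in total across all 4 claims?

€20,970

Claim 1 — €12,480: €1,344 finishes the deductible; €11,136 goes to coinsurance; 20% of €11,136 = €2,227.20. Cost to owner: €3,571.20. OOP to date €3,571.20. Plan pays €12,480 − €3,571.20 = €8,908.80.
Claim 2 — €512: 20% coinsurance on €512 = €102.40. Cost to owner: €102.40. OOP to date €3,673.60. Insurer: €512 − €102.40 = €409.60.
Claim 3 — €626: 20% coinsurance on €626 = €125.20. Owner pays €125.20; OOP now €3,798.80. Insurer: €626 − €125.20 = €500.80.
Claim 4 — €13,152: 20% coinsurance on €13,152 = €2,630.40. Adding that to €3,798.80 gives €6,429.20, past the €5,800 cap; owner pays only €5,800 − €3,798.80 = €2,001.20. Insurer: €13,152 − €2,001.20 = €11,150.80.
Insurer total: €8,908.80 + €409.60 + €500.80 + €11,150.80 = €20,970.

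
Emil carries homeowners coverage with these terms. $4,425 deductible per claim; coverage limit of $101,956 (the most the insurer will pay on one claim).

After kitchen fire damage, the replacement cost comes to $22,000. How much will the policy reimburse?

$17,575

Less the $4,425 deductible: $22,000 − $4,425 = $17,575.
That's under the $101,956 cap, so the insurer reimburses the full $17,575.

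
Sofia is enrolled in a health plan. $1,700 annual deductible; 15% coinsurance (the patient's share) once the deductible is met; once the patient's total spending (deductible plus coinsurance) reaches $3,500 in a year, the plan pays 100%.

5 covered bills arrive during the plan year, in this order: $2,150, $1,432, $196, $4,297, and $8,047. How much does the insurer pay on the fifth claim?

Bill 1, $2,150: $1,700 to deductible, leaving $450; coinsurance $450 × 15% = $67.50. Cost to patient: $1,767.50. OOP to date $1,767.50. Plan pays $2,150 − $1,767.50 = $382.50.
Bill 2, $1,432: 15% coinsurance on $1,432 = $214.80. Patient pays $214.80; OOP now $1,982.30. Insurer: $1,432 − $214.80 = $1,217.20.
Bill 3, $196: 15% coinsurance on $196 = $29.40. Cost to patient: $29.40. OOP to date $2,011.70. Insurer: $196 − $29.40 = $166.60.
Bill 4, $4,297: 15% coinsurance on $4,297 = $644.55. Cost to patient: $644.55. OOP to date $2,656.25. Plan pays $4,297 − $644.55 = $3,652.45.
Bill 5, $8,047: deductible met; 15% of $8,047 = $1,207.05. Adding that to $2,656.25 gives $3,863.30, past the $3,500 cap; patient pays only $3,500 − $2,656.25 = $843.75. Plan pays $8,047 − $843.75 = $7,203.25.

$7,203.25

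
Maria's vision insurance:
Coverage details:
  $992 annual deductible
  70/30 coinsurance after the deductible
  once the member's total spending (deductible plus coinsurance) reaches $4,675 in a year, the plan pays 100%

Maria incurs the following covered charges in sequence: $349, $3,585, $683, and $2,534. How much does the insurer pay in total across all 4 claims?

#1 ($349): all of it applies to the deductible. Cost to member: $349. OOP to date $349. Insurer: $349 − $349 = $0.
#2 ($3,585): $643 finishes the deductible; $2,942 goes to coinsurance; member's 30% is $882.60. Member owes $1,525.60 (running OOP $1,874.60). Insurer: $3,585 − $1,525.60 = $2,059.40.
#3 ($683): deductible met; 30% of $683 = $204.90. Member owes $204.90 (running OOP $2,079.50). Plan pays $683 − $204.90 = $478.10.
#4 ($2,534): deductible met; 30% of $2,534 = $760.20. Member pays $760.20; OOP now $2,839.70. Insurer: $2,534 − $760.20 = $1,773.80.
Insurer total = bills − member's total = $7,151 − $2,839.70 = $4,311.30.

$4,311.30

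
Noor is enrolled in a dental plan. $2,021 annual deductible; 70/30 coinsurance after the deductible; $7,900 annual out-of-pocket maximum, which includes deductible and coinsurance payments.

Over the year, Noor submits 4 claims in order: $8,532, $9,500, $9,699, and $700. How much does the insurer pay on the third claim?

$8,623.30

Claim 1 ($8,532): deductible takes $2,021, $6,511 remains; patient's 30% is $1,953.30. Patient pays $3,974.30; OOP now $3,974.30. Insurer: $8,532 − $3,974.30 = $4,557.70.
Claim 2 ($9,500): deductible already satisfied, so patient's share is 30% × $9,500 = $2,850. Cost to patient: $2,850. OOP to date $6,824.30. Insurer: $9,500 − $2,850 = $6,650.
Claim 3 ($9,699): 30% coinsurance on $9,699 = $2,909.70. That would push OOP to $9,734, over the $7,900 cap, so patient pays $7,900 − $6,824.30 = $1,075.70. Plan pays $9,699 − $1,075.70 = $8,623.30.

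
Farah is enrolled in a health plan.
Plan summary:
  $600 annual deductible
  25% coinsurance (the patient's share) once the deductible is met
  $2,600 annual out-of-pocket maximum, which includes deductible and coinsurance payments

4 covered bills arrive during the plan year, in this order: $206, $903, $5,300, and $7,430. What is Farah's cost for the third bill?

$1,325

#1 ($206): entire amount goes to the deductible. Patient pays $206; OOP now $206.
#2 ($903): $394 finishes the deductible; $509 goes to coinsurance; 25% of $509 = $127.25. Patient owes $521.25 (running OOP $727.25).
#3 ($5,300): deductible already satisfied, so patient's share is 25% × $5,300 = $1,325. Patient pays $1,325; OOP now $2,052.25.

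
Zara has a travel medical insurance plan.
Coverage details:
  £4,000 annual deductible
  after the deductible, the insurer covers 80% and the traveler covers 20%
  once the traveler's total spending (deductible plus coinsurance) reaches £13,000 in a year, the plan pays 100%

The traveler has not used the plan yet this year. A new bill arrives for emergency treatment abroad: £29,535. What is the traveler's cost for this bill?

£9,107

Deductible not yet touched, so the first £4,000 of the bill goes to the deductible.
The remaining £25,535 (= £29,535 − £4,000) moves to coinsurance.
Coinsurance: £25,535 × 20% = £5,107.
That puts the traveler's cost at £4,000 + £5,107 = £9,107 before any cap.
Total out-of-pocket so far would be £0 + £9,107 = £9,107, below the £13,000 cap — no reduction.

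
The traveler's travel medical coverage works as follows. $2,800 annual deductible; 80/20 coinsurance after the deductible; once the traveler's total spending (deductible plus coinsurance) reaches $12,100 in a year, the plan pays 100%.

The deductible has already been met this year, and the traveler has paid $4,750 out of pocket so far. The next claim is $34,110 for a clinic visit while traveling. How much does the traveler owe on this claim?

With the deductible met, the entire $34,110 is subject to coinsurance.
Coinsurance: $34,110 × 20% = $6,822.
Total out-of-pocket so far would be $4,750 + $6,822 = $11,572, below the $12,100 cap — no reduction.

$6,822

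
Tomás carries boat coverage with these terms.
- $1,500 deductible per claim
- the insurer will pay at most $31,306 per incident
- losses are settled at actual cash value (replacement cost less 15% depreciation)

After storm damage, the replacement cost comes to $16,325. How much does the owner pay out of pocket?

$3,948.75

Actual cash value after 15% depreciation: $16,325 × 85% = $13,876.25.
Less the $1,500 deductible: $13,876.25 − $1,500 = $12,376.25.
$12,376.25 is within the $31,306 limit, so the insurer pays $12,376.25.
Owner's share is the uncovered remainder: $16,325 − $12,376.25 = $3,948.75.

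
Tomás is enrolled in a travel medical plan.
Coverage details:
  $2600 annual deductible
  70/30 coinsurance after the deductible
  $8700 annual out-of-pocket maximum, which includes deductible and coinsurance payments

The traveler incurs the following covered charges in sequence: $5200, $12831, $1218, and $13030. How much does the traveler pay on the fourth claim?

$1105.30

Claim 1 ($5200): $2600 finishes the deductible; $2600 goes to coinsurance; coinsurance $2600 × 30% = $780. Traveler pays $3380; OOP now $3380.
Claim 2 ($12831): deductible met; 30% of $12831 = $3849.30. Traveler owes $3849.30 (running OOP $7229.30).
Claim 3 ($1218): deductible met; 30% of $1218 = $365.40. Traveler owes $365.40 (running OOP $7594.70).
Claim 4 ($13030): deductible met; 30% of $13030 = $3909. Adding that to $7594.70 gives $11503.70, past the $8700 cap; traveler pays only $8700 − $7594.70 = $1105.30.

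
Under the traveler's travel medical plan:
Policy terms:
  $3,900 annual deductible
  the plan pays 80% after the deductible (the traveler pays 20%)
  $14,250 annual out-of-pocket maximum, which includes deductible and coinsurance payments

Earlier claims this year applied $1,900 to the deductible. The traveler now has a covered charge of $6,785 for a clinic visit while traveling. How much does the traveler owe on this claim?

$2,957

Remaining deductible: $3,900 − $1,900 = $2,000.
The remaining $4,785 (= $6,785 − $2,000) moves to coinsurance.
20% of $4,785 = $957 falls to the traveler.
Traveler responsibility before any cap: $2,000 + $957 = $2,957.
Cumulative spending $1,900 + $2,957 = $4,857 stays under the $14,250 maximum.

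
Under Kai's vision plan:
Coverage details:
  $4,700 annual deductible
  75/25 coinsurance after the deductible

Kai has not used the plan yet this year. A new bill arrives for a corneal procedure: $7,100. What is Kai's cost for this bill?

Deductible not yet touched, so the first $4,700 of the bill goes to the deductible.
That leaves $7,100 − $4,700 = $2,400 for coinsurance.
25% of $2,400 = $600 falls to the member.
So the member owes $4,700 + $600 = $5,300.

$5,300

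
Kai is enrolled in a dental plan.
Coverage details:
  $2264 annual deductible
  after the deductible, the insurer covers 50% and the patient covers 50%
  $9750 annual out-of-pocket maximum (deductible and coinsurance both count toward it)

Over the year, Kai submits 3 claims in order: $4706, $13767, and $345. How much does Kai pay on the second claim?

Claim 1 — $4706: $2264 finishes the deductible; $2442 goes to coinsurance; patient's 50% is $1221. Patient pays $3485; OOP now $3485.
Claim 2 — $13767: deductible met; 50% of $13767 = $6883.50. That would push OOP to $10368.50, over the $9750 cap, so patient pays $9750 − $3485 = $6265.

$6265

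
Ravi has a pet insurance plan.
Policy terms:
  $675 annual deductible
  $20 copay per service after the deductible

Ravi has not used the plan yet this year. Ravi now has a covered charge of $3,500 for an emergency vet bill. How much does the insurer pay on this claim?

Deductible not yet touched, so the first $675 of the bill goes to the deductible.
That leaves $3,500 − $675 = $2,825 for the copay.
Copay on this service: $20.
That puts the owner's cost at $675 + $20 = $695.
The plan picks up $3,500 − $695 = $2,805.

$2,805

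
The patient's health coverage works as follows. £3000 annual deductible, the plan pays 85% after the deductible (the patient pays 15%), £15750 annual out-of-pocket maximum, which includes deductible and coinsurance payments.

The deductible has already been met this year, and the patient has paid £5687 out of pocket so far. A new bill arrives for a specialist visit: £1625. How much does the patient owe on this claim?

The deductible is already satisfied, so the full bill goes to coinsurance.
Coinsurance: £1625 × 15% = £243.75.
Cumulative spending £5687 + £243.75 = £5930.75 stays under the £15750 maximum.

£243.75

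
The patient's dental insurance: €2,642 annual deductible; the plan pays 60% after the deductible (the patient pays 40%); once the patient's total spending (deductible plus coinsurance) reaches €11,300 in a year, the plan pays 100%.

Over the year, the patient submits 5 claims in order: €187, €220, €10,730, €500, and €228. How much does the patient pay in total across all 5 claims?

€6,331.20

Claim 1 — €187: all of it applies to the deductible. Patient owes €187 (running OOP €187).
Claim 2 — €220: entire amount goes to the deductible. Patient pays €220; OOP now €407.
Claim 3 — €10,730: €2,235 to deductible, leaving €8,495; coinsurance €8,495 × 40% = €3,398. Patient owes €5,633 (running OOP €6,040).
Claim 4 — €500: 40% coinsurance on €500 = €200. Patient owes €200 (running OOP €6,240).
Claim 5 — €228: deductible met; 40% of €228 = €91.20. Cost to patient: €91.20. OOP to date €6,331.20.
Total paid by the patient: €187 + €220 + €5,633 + €200 + €91.20 = €6,331.20.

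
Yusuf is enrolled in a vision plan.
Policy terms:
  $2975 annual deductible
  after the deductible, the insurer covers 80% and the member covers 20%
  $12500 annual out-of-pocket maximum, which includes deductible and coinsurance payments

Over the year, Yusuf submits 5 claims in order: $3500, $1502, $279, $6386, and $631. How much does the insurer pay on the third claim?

#1 ($3500): $2975 finishes the deductible; $525 goes to coinsurance; member's 20% is $105. Member owes $3080 (running OOP $3080). Insurer: $3500 − $3080 = $420.
#2 ($1502): deductible met; 20% of $1502 = $300.40. Member pays $300.40; OOP now $3380.40. Insurer: $1502 − $300.40 = $1201.60.
#3 ($279): deductible met; 20% of $279 = $55.80. Member owes $55.80 (running OOP $3436.20). Insurer: $279 − $55.80 = $223.20.

$223.20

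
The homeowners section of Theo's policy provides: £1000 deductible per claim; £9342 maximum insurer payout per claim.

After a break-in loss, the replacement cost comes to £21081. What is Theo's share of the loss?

After the deductible, £21081 − £1000 = £20081 remains.
The £9342 per-incident cap binds; insurer pays £9342.
The homeowner bears the rest of the original loss: £21081 − £9342 = £11739.

£11739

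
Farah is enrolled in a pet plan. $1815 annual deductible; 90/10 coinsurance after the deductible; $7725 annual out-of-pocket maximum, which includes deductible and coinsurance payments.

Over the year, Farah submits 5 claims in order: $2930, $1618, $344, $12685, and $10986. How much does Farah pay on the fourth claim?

#1 ($2930): $1815 to deductible, leaving $1115; coinsurance $1115 × 10% = $111.50. Cost to owner: $1926.50. OOP to date $1926.50.
#2 ($1618): 10% coinsurance on $1618 = $161.80. Owner owes $161.80 (running OOP $2088.30).
#3 ($344): 10% coinsurance on $344 = $34.40. Owner owes $34.40 (running OOP $2122.70).
#4 ($12685): deductible already satisfied, so owner's share is 10% × $12685 = $1268.50. Owner owes $1268.50 (running OOP $3391.20).

$1268.50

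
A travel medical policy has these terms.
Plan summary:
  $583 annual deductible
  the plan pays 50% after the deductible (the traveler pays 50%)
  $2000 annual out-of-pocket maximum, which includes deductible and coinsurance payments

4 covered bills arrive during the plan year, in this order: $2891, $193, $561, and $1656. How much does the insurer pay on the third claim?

Bill 1, $2891: $583 to deductible, leaving $2308; traveler's 50% is $1154. Cost to traveler: $1737. OOP to date $1737. Insurer: $2891 − $1737 = $1154.
Bill 2, $193: 50% coinsurance on $193 = $96.50. Traveler pays $96.50; OOP now $1833.50. Insurer: $193 − $96.50 = $96.50.
Bill 3, $561: deductible already satisfied, so traveler's share is 50% × $561 = $280.50. OOP would hit $2114 > $2000, so the cap limits the traveler to $2000 − $1833.50 = $166.50. Plan pays $561 − $166.50 = $394.50.

$394.50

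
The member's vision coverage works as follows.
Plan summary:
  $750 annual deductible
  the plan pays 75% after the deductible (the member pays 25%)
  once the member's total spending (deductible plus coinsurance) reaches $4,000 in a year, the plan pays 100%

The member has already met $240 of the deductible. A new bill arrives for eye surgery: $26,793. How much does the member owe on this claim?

Deductible still to meet: $750 − $240 = $510.
That leaves $26,793 − $510 = $26,283 for coinsurance.
Coinsurance: $26,283 × 25% = $6,570.75.
Member responsibility before any cap: $510 + $6,570.75 = $7,080.75.
Adding $7,080.75 to the $240 already spent would give $7,320.75, which exceeds the $4,000 cap; the member pays just $4,000 − $240 = $3,760.

$3,760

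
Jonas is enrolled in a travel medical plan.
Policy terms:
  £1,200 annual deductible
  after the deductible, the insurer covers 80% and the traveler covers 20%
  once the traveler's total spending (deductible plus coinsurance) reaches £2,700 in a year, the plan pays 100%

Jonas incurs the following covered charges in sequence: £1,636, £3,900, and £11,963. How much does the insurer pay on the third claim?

Claim 1 (£1,636): deductible takes £1,200, £436 remains; coinsurance £436 × 20% = £87.20. Traveler pays £1,287.20; OOP now £1,287.20. Insurer: £1,636 − £1,287.20 = £348.80.
Claim 2 (£3,900): 20% coinsurance on £3,900 = £780. Traveler pays £780; OOP now £2,067.20. Insurer: £3,900 − £780 = £3,120.
Claim 3 (£11,963): deductible already satisfied, so traveler's share is 20% × £11,963 = £2,392.60. That would push OOP to £4,459.80, over the £2,700 cap, so traveler pays £2,700 − £2,067.20 = £632.80. Insurer: £11,963 − £632.80 = £11,330.20.

£11,330.20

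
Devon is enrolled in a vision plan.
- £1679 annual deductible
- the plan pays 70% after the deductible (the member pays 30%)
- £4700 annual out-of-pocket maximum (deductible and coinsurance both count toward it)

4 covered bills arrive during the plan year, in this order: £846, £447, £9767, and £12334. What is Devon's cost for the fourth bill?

#1 (£846): fully absorbed by the deductible. Member pays £846; OOP now £846.
#2 (£447): fully absorbed by the deductible. Member pays £447; OOP now £1293.
#3 (£9767): £386 to deductible, leaving £9381; member's 30% is £2814.30. Member owes £3200.30 (running OOP £4493.30).
#4 (£12334): deductible already satisfied, so member's share is 30% × £12334 = £3700.20. Adding that to £4493.30 gives £8193.50, past the £4700 cap; member pays only £4700 − £4493.30 = £206.70.

£206.70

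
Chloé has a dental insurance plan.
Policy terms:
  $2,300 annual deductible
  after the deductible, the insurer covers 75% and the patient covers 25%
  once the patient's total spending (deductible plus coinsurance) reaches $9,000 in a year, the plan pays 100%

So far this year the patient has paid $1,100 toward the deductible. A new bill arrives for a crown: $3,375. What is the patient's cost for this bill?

Remaining deductible: $2,300 − $1,100 = $1,200.
That leaves $3,375 − $1,200 = $2,175 for coinsurance.
25% of $2,175 = $543.75 falls to the patient.
Patient responsibility before any cap: $1,200 + $543.75 = $1,743.75.
Year-to-date out-of-pocket becomes $1,100 + $1,743.75 = $2,843.75, still under the $9,000 maximum, so no cap applies.

$1,743.75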